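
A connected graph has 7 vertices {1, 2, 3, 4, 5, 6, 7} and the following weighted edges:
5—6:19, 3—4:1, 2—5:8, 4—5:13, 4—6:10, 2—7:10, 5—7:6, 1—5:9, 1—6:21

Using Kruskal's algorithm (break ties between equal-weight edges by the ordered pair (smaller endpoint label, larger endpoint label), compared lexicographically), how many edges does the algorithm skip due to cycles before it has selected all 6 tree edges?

1

Kruskal's algorithm — process edges by increasing weight (ties by edge label):
3—4 (1): add. Components now {1} {2} {3,4} {5} {6} {7}
5—7 (6): add. Components now {1} {2} {3,4} {5,7} {6}
2—5 (8): add. Components now {1} {2,5,7} {3,4} {6}
1—5 (9): add. Components now {1,2,5,7} {3,4} {6}
2—7 (10): skip — 2 and 7 already connected.
4—6 (10): add. Components now {1,2,5,7} {3,4,6}
4—5 (13): add. Components now {1,2,3,4,5,6,7}
Edges rejected before the tree was complete: 1.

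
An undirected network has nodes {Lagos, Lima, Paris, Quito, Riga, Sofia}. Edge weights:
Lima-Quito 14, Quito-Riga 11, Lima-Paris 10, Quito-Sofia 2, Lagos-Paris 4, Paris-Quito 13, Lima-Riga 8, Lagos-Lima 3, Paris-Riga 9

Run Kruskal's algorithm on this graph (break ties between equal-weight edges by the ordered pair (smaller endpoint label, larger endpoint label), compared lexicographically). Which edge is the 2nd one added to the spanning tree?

Lagos-Lima

Kruskal: consider edges lightest-first.
Quito-Sofia (2): add — endpoints in different components.
Lagos-Lima (3): add — endpoints in different components.
Lagos-Paris (4): add — endpoints in different components.
Lima-Riga (8): add — endpoints in different components.
Paris-Riga (9): skip — Riga and Paris already connected.
Lima-Paris (10): skip — Lima and Paris already connected.
Quito-Riga (11): add — endpoints in different components.
The 2nd edge added is Lagos-Lima.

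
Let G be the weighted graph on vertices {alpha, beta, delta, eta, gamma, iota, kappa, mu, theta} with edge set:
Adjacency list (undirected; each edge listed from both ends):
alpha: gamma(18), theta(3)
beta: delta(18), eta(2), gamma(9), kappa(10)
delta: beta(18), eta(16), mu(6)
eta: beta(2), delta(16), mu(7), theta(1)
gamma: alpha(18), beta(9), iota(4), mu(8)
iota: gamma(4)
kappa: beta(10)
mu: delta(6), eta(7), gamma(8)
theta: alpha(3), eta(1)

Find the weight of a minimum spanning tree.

41

Prim's algorithm from theta:
Step 1: cheapest edge leaving the tree is eta theta (1); add eta.
Step 2: cheapest edge leaving the tree is beta eta (2); add beta.
Step 3: cheapest edge leaving the tree is alpha theta (3); add alpha.
Step 4: cheapest edge leaving the tree is eta mu (7); add mu.
Step 5: cheapest edge leaving the tree is delta mu (6); add delta.
Step 6: cheapest edge leaving the tree is gamma mu (8); add gamma.
Step 7: cheapest edge leaving the tree is gamma iota (4); add iota.
Step 8: cheapest edge leaving the tree is beta kappa (10); add kappa.
MST edges: eta theta, beta eta, alpha theta, eta mu, delta mu, gamma mu, gamma iota, beta kappa; total weight 1+2+3+7+6+8+4+10 = 41.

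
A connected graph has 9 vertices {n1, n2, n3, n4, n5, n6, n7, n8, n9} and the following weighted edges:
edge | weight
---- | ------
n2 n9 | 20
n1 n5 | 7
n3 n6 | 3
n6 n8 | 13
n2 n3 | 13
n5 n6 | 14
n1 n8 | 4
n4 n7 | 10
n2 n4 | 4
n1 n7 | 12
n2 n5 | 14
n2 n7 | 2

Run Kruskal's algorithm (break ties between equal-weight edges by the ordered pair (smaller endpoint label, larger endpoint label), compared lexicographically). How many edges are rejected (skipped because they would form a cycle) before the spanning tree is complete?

4

Kruskal: consider edges lightest-first.
n2 n7 (2): add — endpoints in different components.
n3 n6 (3): add — endpoints in different components.
n1 n8 (4): add — endpoints in different components.
n2 n4 (4): add — endpoints in different components.
n1 n5 (7): add — endpoints in different components.
n4 n7 (10): skip — n7 and n4 already connected.
n1 n7 (12): add — endpoints in different components.
n2 n3 (13): add — endpoints in different components.
n6 n8 (13): skip — n6 and n8 already connected.
n2 n5 (14): skip — n2 and n5 already connected.
n5 n6 (14): skip — n5 and n6 already connected.
n2 n9 (20): add — endpoints in different components.
Edges rejected before the tree was complete: 4.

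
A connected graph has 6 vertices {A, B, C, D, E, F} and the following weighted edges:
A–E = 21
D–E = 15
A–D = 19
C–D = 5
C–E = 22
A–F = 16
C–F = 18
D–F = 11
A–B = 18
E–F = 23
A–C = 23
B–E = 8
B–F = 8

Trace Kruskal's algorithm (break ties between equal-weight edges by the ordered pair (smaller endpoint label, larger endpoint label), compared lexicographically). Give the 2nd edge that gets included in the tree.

Kruskal's algorithm — process edges by increasing weight (ties by edge label):
C–D (5): add — endpoints in different components.
B–E (8): add — endpoints in different components.
B–F (8): add — endpoints in different components.
D–F (11): add — endpoints in different components.
D–E (15): skip — D and E already connected.
A–F (16): add — endpoints in different components.
The 2nd edge added is B–E.

B-E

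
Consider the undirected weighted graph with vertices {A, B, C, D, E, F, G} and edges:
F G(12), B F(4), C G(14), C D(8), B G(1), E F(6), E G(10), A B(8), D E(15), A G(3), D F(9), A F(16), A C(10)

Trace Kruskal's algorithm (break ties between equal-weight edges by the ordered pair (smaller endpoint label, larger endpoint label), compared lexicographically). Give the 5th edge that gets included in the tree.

Kruskal: consider edges lightest-first.
B G (1): add. Components now {A} {B,G} {C} {D} {E} {F}
A G (3): add. Components now {A,B,G} {C} {D} {E} {F}
B F (4): add. Components now {A,B,F,G} {C} {D} {E}
E F (6): add. Components now {A,B,E,F,G} {C} {D}
A B (8): skip — A and B already connected.
C D (8): add. Components now {A,B,E,F,G} {C,D}
D F (9): add. Components now {A,B,C,D,E,F,G}
The 5th edge added is C D.

C-D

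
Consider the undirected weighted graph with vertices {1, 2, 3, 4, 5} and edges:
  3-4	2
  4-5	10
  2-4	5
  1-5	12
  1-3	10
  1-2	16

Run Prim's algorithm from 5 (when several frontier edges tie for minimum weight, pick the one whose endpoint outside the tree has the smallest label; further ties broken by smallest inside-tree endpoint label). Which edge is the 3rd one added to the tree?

Prim, starting at 5.
Step 1: frontier [4-5 10, 1-5 12] → take 4-5 (10); add 4.
Step 2: frontier [3-4 2, 2-4 5, 1-5 12] → take 3-4 (2); add 3.
Step 3: frontier [1-3 10, 2-4 5, 1-5 12] → take 2-4 (5); add 2.
Step 4: frontier [1-2 16, 1-3 10, 1-5 12] → take 1-3 (10); add 1.
The 3rd edge added is 2-4.

2-4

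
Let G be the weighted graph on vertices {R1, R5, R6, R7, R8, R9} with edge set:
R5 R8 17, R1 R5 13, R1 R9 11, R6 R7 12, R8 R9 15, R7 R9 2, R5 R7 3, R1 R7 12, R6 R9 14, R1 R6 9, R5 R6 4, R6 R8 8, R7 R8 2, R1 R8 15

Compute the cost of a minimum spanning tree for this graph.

20

Prim, starting at R5.
Step 1: frontier [R5 R7 3, R5 R6 4, R1 R5 13, R5 R8 17] → take R5 R7 (3); add R7.
Step 2: frontier [R5 R6 4, R1 R5 13, R5 R8 17, R7 R8 2, R7 R9 2, R1 R7 12, R6 R7 12] → take R7 R8 (2); add R8.
Step 3: frontier [R5 R6 4, R1 R5 13, R7 R9 2, R1 R7 12, R6 R7 12, R6 R8 8, R1 R8 15, R8 R9 15] → take R7 R9 (2); add R9.
Step 4: frontier [R5 R6 4, R1 R5 13, R1 R7 12, R6 R7 12, R6 R8 8, R1 R8 15, R1 R9 11, R6 R9 14] → take R5 R6 (4); add R6.
Step 5: frontier [R1 R5 13, R1 R6 9, R1 R7 12, R1 R8 15, R1 R9 11] → take R1 R6 (9); add R1.
MST edges: R5 R7, R7 R8, R7 R9, R5 R6, R1 R6; total weight 3+2+2+4+9 = 20.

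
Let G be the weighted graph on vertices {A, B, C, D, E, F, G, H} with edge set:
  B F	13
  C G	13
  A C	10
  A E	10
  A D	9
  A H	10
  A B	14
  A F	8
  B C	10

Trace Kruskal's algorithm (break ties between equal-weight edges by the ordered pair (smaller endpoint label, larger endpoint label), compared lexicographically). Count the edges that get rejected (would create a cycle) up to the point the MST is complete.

Sort edges by weight, then run Kruskal:
A F (8): add — endpoints in different components.
A D (9): add — endpoints in different components.
A C (10): add — endpoints in different components.
A E (10): add — endpoints in different components.
A H (10): add — endpoints in different components.
B C (10): add — endpoints in different components.
B F (13): skip — B and F already connected.
C G (13): add — endpoints in different components.
Edges rejected before the tree was complete: 1.

1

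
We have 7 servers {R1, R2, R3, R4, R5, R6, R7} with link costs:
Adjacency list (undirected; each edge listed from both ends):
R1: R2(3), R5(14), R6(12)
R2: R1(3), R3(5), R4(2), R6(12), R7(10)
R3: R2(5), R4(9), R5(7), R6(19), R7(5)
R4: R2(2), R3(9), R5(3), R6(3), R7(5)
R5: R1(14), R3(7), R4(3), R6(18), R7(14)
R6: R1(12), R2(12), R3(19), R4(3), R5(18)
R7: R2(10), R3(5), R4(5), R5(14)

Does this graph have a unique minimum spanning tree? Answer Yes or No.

Kruskal: consider edges lightest-first.
R2—R4 (2): add. Components now {R6} {R5} {R2,R4} {R7} {R3} {R1}
R1—R2 (3): add. Components now {R6} {R5} {R1,R2,R4} {R7} {R3}
R4—R5 (3): add. Components now {R6} {R1,R2,R4,R5} {R7} {R3}
R4—R6 (3): add. Components now {R1,R2,R4,R5,R6} {R7} {R3}
R2—R3 (5): add. Components now {R1,R2,R3,R4,R5,R6} {R7}
R3—R7 (5): add. Components now {R1,R2,R3,R4,R5,R6,R7}
Non-tree edge R4—R7 has weight 5, equal to the heaviest edge on its tree cycle — swapping gives another MST of the same weight. Not unique.

No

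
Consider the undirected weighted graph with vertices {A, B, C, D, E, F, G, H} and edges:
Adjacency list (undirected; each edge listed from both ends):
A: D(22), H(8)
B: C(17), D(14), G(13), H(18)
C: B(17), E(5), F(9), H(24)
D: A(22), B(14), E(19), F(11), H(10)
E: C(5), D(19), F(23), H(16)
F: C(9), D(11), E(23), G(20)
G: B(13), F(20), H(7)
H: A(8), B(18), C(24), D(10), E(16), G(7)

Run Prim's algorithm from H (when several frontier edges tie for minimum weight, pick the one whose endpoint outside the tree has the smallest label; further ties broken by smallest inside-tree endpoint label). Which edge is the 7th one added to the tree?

B-G

Grow the tree from H using Prim:
Step 1: cheapest edge leaving the tree is G H (7); add G.
Step 2: cheapest edge leaving the tree is A H (8); add A.
Step 3: cheapest edge leaving the tree is D H (10); add D.
Step 4: cheapest edge leaving the tree is D F (11); add F.
Step 5: cheapest edge leaving the tree is C F (9); add C.
Step 6: cheapest edge leaving the tree is C E (5); add E.
Step 7: cheapest edge leaving the tree is B G (13); add B.
The 7th edge added is B G.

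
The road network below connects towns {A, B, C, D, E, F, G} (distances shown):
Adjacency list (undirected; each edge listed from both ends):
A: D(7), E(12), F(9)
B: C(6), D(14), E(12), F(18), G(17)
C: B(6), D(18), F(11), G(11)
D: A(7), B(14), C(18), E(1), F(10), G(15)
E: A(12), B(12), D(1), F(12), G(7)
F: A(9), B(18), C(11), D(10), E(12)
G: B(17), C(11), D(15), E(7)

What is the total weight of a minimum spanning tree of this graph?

Sort edges by weight, then run Kruskal:
D—E (1): add. Components now {A} {B} {C} {D,E} {F} {G}
B—C (6): add. Components now {A} {B,C} {D,E} {F} {G}
A—D (7): add. Components now {A,D,E} {B,C} {F} {G}
E—G (7): add. Components now {A,D,E,G} {B,C} {F}
A—F (9): add. Components now {A,D,E,F,G} {B,C}
D—F (10): skip — D and F already connected.
C—F (11): add. Components now {A,B,C,D,E,F,G}
MST edges: D—E, B—C, A—D, E—G, A—F, C—F; total weight 1+6+7+7+9+11 = 41.

41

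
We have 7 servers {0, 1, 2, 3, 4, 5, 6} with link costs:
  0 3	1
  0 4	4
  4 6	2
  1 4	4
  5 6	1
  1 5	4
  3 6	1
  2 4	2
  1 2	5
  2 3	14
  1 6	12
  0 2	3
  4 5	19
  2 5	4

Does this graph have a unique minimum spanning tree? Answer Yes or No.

Kruskal: consider edges lightest-first.
0 3 (1): add. Components now {0,3} {1} {2} {4} {5} {6}
3 6 (1): add. Components now {0,3,6} {1} {2} {4} {5}
5 6 (1): add. Components now {0,3,5,6} {1} {2} {4}
2 4 (2): add. Components now {0,3,5,6} {1} {2,4}
4 6 (2): add. Components now {0,2,3,4,5,6} {1}
0 2 (3): skip — 0 and 2 already connected.
0 4 (4): skip — 0 and 4 already connected.
1 4 (4): add. Components now {0,1,2,3,4,5,6}
Non-tree edge 1 5 has weight 4, equal to the heaviest edge on its tree cycle — swapping gives another MST of the same weight. Not unique.

No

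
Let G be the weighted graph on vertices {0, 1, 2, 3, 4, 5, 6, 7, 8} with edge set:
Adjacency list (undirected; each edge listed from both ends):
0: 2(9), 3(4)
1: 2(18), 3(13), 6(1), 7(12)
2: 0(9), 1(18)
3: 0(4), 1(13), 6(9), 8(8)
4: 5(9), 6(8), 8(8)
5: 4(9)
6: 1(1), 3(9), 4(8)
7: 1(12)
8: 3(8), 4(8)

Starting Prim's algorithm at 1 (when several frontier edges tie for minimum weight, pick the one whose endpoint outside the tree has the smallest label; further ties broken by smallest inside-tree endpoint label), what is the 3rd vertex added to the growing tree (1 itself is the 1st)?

4

Grow the tree from 1 using Prim:
Step 1: frontier [1–6 1, 1–7 12, 1–3 13, 1–2 18] → take 1–6 (1); add 6.
Step 2: frontier [1–7 12, 1–3 13, 1–2 18, 4–6 8, 3–6 9] → take 4–6 (8); add 4.
Step 3: frontier [1–7 12, 1–3 13, 1–2 18, 4–8 8, 4–5 9, 3–6 9] → take 4–8 (8); add 8.
Step 4: frontier [1–7 12, 1–3 13, 1–2 18, 4–5 9, 3–6 9, 3–8 8] → take 3–8 (8); add 3.
Step 5: frontier [1–7 12, 1–2 18, 0–3 4, 4–5 9] → take 0–3 (4); add 0.
Step 6: frontier [0–2 9, 1–7 12, 1–2 18, 4–5 9] → take 0–2 (9); add 2.
Step 7: frontier [1–7 12, 4–5 9] → take 4–5 (9); add 5.
Step 8: frontier [1–7 12] → take 1–7 (12); add 7.
Vertex order: 1, 6, 4, 8, 3, 0, 2, 5, 7. The 3rd vertex is 4.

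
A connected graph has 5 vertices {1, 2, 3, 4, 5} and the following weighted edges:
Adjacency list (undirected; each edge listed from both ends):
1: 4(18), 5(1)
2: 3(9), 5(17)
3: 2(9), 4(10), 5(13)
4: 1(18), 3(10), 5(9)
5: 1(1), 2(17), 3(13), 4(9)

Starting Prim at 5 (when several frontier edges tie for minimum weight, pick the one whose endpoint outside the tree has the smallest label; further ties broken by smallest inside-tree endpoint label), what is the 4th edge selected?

2-3

Prim, starting at 5.
Step 1: frontier [1–5 1, 4–5 9, 3–5 13, 2–5 17] → take 1–5 (1); add 1.
Step 2: frontier [1–4 18, 4–5 9, 3–5 13, 2–5 17] → take 4–5 (9); add 4.
Step 3: frontier [3–4 10, 3–5 13, 2–5 17] → take 3–4 (10); add 3.
Step 4: frontier [2–3 9, 2–5 17] → take 2–3 (9); add 2.
The 4th edge added is 2–3.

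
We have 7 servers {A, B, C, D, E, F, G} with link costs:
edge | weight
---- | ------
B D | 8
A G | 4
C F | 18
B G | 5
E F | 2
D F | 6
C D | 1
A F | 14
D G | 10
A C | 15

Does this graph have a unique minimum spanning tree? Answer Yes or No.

Yes

Kruskal's algorithm — process edges by increasing weight (ties by edge label):
C D (1): add. Components now {A} {B} {C,D} {E} {F} {G}
E F (2): add. Components now {A} {B} {C,D} {E,F} {G}
A G (4): add. Components now {A,G} {B} {C,D} {E,F}
B G (5): add. Components now {A,B,G} {C,D} {E,F}
D F (6): add. Components now {A,B,G} {C,D,E,F}
B D (8): add. Components now {A,B,C,D,E,F,G}
Every non-tree edge has weight strictly greater than the heaviest edge on the tree path between its endpoints, so the MST is unique.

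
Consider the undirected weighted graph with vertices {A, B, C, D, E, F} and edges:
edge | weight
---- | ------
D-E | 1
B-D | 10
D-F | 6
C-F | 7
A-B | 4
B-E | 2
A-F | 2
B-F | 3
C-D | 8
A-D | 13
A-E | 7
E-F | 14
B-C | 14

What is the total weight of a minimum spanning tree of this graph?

15

Prim's algorithm from A:
Step 1: frontier [A-F 2, A-B 4, A-E 7, A-D 13] → take A-F (2); add F.
Step 2: frontier [A-B 4, A-E 7, A-D 13, B-F 3, D-F 6, C-F 7, E-F 14] → take B-F (3); add B.
Step 3: frontier [A-E 7, A-D 13, B-E 2, B-D 10, B-C 14, D-F 6, C-F 7, E-F 14] → take B-E (2); add E.
Step 4: frontier [A-D 13, B-D 10, B-C 14, D-E 1, D-F 6, C-F 7] → take D-E (1); add D.
Step 5: frontier [B-C 14, C-D 8, C-F 7] → take C-F (7); add C.
MST edges: A-F, B-F, B-E, D-E, C-F; total weight 2+3+2+1+7 = 15.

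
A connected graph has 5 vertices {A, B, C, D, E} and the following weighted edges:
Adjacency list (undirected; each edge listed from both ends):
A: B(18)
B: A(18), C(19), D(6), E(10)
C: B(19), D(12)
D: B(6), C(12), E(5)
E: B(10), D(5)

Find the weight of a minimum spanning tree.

41

Grow the tree from E using Prim:
Step 1: cheapest edge leaving the tree is D-E (5); add D.
Step 2: cheapest edge leaving the tree is B-D (6); add B.
Step 3: cheapest edge leaving the tree is C-D (12); add C.
Step 4: cheapest edge leaving the tree is A-B (18); add A.
MST edges: D-E, B-D, C-D, A-B; total weight 5+6+12+18 = 41.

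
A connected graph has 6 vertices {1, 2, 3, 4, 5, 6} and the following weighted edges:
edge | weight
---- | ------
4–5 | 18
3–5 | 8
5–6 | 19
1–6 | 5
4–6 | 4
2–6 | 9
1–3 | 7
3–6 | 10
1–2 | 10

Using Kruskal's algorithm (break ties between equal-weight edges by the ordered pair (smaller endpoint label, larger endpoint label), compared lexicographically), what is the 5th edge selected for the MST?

Sort edges by weight, then run Kruskal:
4–6 (4): add. Components now {1} {2} {3} {4,6} {5}
1–6 (5): add. Components now {1,4,6} {2} {3} {5}
1–3 (7): add. Components now {1,3,4,6} {2} {5}
3–5 (8): add. Components now {1,3,4,5,6} {2}
2–6 (9): add. Components now {1,2,3,4,5,6}
The 5th edge added is 2–6.

2-6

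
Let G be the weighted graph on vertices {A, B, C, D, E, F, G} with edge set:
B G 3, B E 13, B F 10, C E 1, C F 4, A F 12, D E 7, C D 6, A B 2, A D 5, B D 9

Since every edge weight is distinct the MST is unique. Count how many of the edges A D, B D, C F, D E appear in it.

Kruskal's algorithm — process edges by increasing weight (ties by edge label):
C E (1): add — endpoints in different components.
A B (2): add — endpoints in different components.
B G (3): add — endpoints in different components.
C F (4): add — endpoints in different components.
A D (5): add — endpoints in different components.
C D (6): add — endpoints in different components.
MST edge set: {C E, A B, B G, C F, A D, C D}.
Of the listed edges, {A D, C F} are in the MST → 2.

2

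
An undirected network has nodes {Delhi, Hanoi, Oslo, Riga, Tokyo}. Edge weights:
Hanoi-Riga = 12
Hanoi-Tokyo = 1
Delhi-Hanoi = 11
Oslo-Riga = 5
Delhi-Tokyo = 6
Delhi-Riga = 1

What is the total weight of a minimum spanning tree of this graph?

Sort edges by weight, then run Kruskal:
Delhi-Riga (1): add. Components now {Hanoi} {Oslo} {Tokyo} {Delhi,Riga}
Hanoi-Tokyo (1): add. Components now {Hanoi,Tokyo} {Oslo} {Delhi,Riga}
Oslo-Riga (5): add. Components now {Hanoi,Tokyo} {Delhi,Oslo,Riga}
Delhi-Tokyo (6): add. Components now {Delhi,Hanoi,Oslo,Riga,Tokyo}
MST edges: Delhi-Riga, Hanoi-Tokyo, Oslo-Riga, Delhi-Tokyo; total weight 1+1+5+6 = 13.

13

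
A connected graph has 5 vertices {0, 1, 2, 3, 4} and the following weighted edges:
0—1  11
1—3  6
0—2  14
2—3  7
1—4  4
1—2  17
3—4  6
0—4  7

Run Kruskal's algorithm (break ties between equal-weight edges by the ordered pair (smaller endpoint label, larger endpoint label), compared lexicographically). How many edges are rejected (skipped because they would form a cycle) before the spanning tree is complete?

Sort edges by weight, then run Kruskal:
1—4 (4): add. Components now {0} {1,4} {2} {3}
1—3 (6): add. Components now {0} {1,3,4} {2}
3—4 (6): skip — 3 and 4 already connected.
0—4 (7): add. Components now {0,1,3,4} {2}
2—3 (7): add. Components now {0,1,2,3,4}
Edges rejected before the tree was complete: 1.

1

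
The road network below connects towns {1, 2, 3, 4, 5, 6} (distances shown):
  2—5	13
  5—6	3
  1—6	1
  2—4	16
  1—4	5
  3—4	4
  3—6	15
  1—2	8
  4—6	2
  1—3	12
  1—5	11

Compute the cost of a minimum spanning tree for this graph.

18

Prim's algorithm from 4:
Step 1: cheapest edge leaving the tree is 4—6 (2); add 6.
Step 2: cheapest edge leaving the tree is 1—6 (1); add 1.
Step 3: cheapest edge leaving the tree is 5—6 (3); add 5.
Step 4: cheapest edge leaving the tree is 3—4 (4); add 3.
Step 5: cheapest edge leaving the tree is 1—2 (8); add 2.
MST edges: 4—6, 1—6, 5—6, 3—4, 1—2; total weight 2+1+3+4+8 = 18.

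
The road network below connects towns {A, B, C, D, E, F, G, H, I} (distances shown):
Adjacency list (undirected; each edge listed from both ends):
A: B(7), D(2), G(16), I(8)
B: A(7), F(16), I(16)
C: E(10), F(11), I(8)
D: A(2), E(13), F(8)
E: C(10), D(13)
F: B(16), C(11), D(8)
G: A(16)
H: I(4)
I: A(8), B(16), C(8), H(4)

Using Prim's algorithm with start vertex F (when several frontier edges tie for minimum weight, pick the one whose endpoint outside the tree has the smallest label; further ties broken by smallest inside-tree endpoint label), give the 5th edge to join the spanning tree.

Prim, starting at F.
Step 1: frontier [D–F 8, C–F 11, B–F 16] → take D–F (8); add D.
Step 2: frontier [A–D 2, D–E 13, C–F 11, B–F 16] → take A–D (2); add A.
Step 3: frontier [A–B 7, A–I 8, A–G 16, D–E 13, C–F 11, B–F 16] → take A–B (7); add B.
Step 4: frontier [A–I 8, A–G 16, B–I 16, D–E 13, C–F 11] → take A–I (8); add I.
Step 5: frontier [A–G 16, D–E 13, C–F 11, H–I 4, C–I 8] → take H–I (4); add H.
Step 6: frontier [A–G 16, D–E 13, C–F 11, C–I 8] → take C–I (8); add C.
Step 7: frontier [A–G 16, C–E 10, D–E 13] → take C–E (10); add E.
Step 8: frontier [A–G 16] → take A–G (16); add G.
The 5th edge added is H–I.

H-I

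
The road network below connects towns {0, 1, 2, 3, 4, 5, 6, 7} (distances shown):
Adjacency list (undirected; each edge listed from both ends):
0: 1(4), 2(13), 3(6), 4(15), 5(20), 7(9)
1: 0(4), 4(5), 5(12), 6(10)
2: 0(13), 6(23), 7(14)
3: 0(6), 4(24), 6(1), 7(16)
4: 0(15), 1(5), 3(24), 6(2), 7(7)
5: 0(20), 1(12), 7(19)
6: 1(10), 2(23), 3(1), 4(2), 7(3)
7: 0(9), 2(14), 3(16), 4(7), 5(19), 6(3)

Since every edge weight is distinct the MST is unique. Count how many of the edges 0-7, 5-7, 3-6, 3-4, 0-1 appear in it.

Kruskal's algorithm — process edges by increasing weight (ties by edge label):
3-6 (1): add — endpoints in different components.
4-6 (2): add — endpoints in different components.
6-7 (3): add — endpoints in different components.
0-1 (4): add — endpoints in different components.
1-4 (5): add — endpoints in different components.
0-3 (6): skip — 0 and 3 already connected.
4-7 (7): skip — 4 and 7 already connected.
0-7 (9): skip — 0 and 7 already connected.
1-6 (10): skip — 1 and 6 already connected.
1-5 (12): add — endpoints in different components.
0-2 (13): add — endpoints in different components.
MST edge set: {3-6, 4-6, 6-7, 0-1, 1-4, 1-5, 0-2}.
Of the listed edges, {3-6, 0-1} are in the MST → 2.

2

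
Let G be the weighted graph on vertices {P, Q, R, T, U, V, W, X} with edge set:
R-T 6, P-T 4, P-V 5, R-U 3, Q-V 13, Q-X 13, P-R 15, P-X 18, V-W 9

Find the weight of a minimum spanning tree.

Grow the tree from U using Prim:
Step 1: frontier [R-U 3] → take R-U (3); add R.
Step 2: frontier [R-T 6, P-R 15] → take R-T (6); add T.
Step 3: frontier [P-R 15, P-T 4] → take P-T (4); add P.
Step 4: frontier [P-V 5, P-X 18] → take P-V (5); add V.
Step 5: frontier [P-X 18, V-W 9, Q-V 13] → take V-W (9); add W.
Step 6: frontier [P-X 18, Q-V 13] → take Q-V (13); add Q.
Step 7: frontier [P-X 18, Q-X 13] → take Q-X (13); add X.
MST edges: R-U, R-T, P-T, P-V, V-W, Q-V, Q-X; total weight 3+6+4+5+9+13+13 = 53.

53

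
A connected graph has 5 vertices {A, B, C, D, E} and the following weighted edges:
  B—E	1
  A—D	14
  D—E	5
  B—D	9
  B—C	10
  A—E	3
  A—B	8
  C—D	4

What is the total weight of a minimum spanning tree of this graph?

Prim, starting at A.
Step 1: frontier [A—E 3, A—B 8, A—D 14] → take A—E (3); add E.
Step 2: frontier [A—B 8, A—D 14, B—E 1, D—E 5] → take B—E (1); add B.
Step 3: frontier [A—D 14, B—D 9, B—C 10, D—E 5] → take D—E (5); add D.
Step 4: frontier [B—C 10, C—D 4] → take C—D (4); add C.
MST edges: A—E, B—E, D—E, C—D; total weight 3+1+5+4 = 13.

13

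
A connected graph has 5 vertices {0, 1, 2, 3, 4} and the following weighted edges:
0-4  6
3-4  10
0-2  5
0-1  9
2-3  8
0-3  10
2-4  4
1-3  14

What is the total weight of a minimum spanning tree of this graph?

Kruskal: consider edges lightest-first.
2-4 (4): add. Components now {0} {1} {2,4} {3}
0-2 (5): add. Components now {0,2,4} {1} {3}
0-4 (6): skip — 0 and 4 already connected.
2-3 (8): add. Components now {0,2,3,4} {1}
0-1 (9): add. Components now {0,1,2,3,4}
MST edges: 2-4, 0-2, 2-3, 0-1; total weight 4+5+8+9 = 26.

26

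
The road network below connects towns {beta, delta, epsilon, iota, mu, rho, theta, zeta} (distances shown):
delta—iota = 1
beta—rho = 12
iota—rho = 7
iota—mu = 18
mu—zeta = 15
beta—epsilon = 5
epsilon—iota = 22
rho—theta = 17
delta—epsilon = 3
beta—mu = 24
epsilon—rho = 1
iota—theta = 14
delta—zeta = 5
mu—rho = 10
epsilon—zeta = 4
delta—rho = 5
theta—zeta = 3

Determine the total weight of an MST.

Kruskal: consider edges lightest-first.
delta—iota (1): add — endpoints in different components.
epsilon—rho (1): add — endpoints in different components.
delta—epsilon (3): add — endpoints in different components.
theta—zeta (3): add — endpoints in different components.
epsilon—zeta (4): add — endpoints in different components.
beta—epsilon (5): add — endpoints in different components.
delta—rho (5): skip — rho and delta already connected.
delta—zeta (5): skip — delta and zeta already connected.
iota—rho (7): skip — rho and iota already connected.
mu—rho (10): add — endpoints in different components.
MST edges: delta—iota, epsilon—rho, delta—epsilon, theta—zeta, epsilon—zeta, beta—epsilon, mu—rho; total weight 1+1+3+3+4+5+10 = 27.

27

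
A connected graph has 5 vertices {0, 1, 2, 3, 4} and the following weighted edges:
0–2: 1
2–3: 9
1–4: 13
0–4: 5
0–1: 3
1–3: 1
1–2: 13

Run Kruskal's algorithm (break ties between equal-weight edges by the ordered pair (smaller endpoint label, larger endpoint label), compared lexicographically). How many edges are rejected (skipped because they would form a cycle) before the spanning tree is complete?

0

Kruskal: consider edges lightest-first.
0–2 (1): add — endpoints in different components.
1–3 (1): add — endpoints in different components.
0–1 (3): add — endpoints in different components.
0–4 (5): add — endpoints in different components.
Edges rejected before the tree was complete: 0.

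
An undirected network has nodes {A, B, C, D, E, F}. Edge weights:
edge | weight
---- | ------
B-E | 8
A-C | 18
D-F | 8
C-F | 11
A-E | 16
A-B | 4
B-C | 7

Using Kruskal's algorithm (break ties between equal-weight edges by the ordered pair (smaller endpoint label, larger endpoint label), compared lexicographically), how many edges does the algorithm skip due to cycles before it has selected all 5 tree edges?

0

Sort edges by weight, then run Kruskal:
A-B (4): add — endpoints in different components.
B-C (7): add — endpoints in different components.
B-E (8): add — endpoints in different components.
D-F (8): add — endpoints in different components.
C-F (11): add — endpoints in different components.
Edges rejected before the tree was complete: 0.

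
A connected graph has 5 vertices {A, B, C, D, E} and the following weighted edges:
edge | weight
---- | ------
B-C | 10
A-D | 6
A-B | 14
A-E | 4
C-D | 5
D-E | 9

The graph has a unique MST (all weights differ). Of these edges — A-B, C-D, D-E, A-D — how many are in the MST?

Kruskal: consider edges lightest-first.
A-E (4): add. Components now {A,E} {B} {C} {D}
C-D (5): add. Components now {A,E} {B} {C,D}
A-D (6): add. Components now {A,C,D,E} {B}
D-E (9): skip — D and E already connected.
B-C (10): add. Components now {A,B,C,D,E}
MST edge set: {A-E, C-D, A-D, B-C}.
Of the listed edges, {C-D, A-D} are in the MST → 2.

2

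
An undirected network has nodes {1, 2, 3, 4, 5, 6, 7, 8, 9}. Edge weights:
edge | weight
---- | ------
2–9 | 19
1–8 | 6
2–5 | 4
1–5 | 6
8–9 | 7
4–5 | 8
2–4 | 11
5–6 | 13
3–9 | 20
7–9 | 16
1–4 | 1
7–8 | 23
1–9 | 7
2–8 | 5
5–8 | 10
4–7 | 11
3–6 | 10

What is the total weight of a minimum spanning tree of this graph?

Prim, starting at 8.
Step 1: cheapest edge leaving the tree is 2–8 (5); add 2.
Step 2: cheapest edge leaving the tree is 2–5 (4); add 5.
Step 3: cheapest edge leaving the tree is 1–5 (6); add 1.
Step 4: cheapest edge leaving the tree is 1–4 (1); add 4.
Step 5: cheapest edge leaving the tree is 1–9 (7); add 9.
Step 6: cheapest edge leaving the tree is 4–7 (11); add 7.
Step 7: cheapest edge leaving the tree is 5–6 (13); add 6.
Step 8: cheapest edge leaving the tree is 3–6 (10); add 3.
MST edges: 2–8, 2–5, 1–5, 1–4, 1–9, 4–7, 5–6, 3–6; total weight 5+4+6+1+7+11+13+10 = 57.

57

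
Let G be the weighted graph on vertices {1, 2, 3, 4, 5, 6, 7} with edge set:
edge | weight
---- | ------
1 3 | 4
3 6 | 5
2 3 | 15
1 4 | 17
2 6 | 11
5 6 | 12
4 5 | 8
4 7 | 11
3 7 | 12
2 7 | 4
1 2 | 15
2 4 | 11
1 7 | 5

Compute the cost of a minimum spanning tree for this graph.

37

Grow the tree from 2 using Prim:
Step 1: frontier [2 7 4, 2 4 11, 2 6 11, 1 2 15, 2 3 15] → take 2 7 (4); add 7.
Step 2: frontier [2 4 11, 2 6 11, 1 2 15, 2 3 15, 1 7 5, 4 7 11, 3 7 12] → take 1 7 (5); add 1.
Step 3: frontier [1 3 4, 1 4 17, 2 4 11, 2 6 11, 2 3 15, 4 7 11, 3 7 12] → take 1 3 (4); add 3.
Step 4: frontier [1 4 17, 2 4 11, 2 6 11, 3 6 5, 4 7 11] → take 3 6 (5); add 6.
Step 5: frontier [1 4 17, 2 4 11, 5 6 12, 4 7 11] → take 2 4 (11); add 4.
Step 6: frontier [4 5 8, 5 6 12] → take 4 5 (8); add 5.
MST edges: 2 7, 1 7, 1 3, 3 6, 2 4, 4 5; total weight 4+5+4+5+11+8 = 37.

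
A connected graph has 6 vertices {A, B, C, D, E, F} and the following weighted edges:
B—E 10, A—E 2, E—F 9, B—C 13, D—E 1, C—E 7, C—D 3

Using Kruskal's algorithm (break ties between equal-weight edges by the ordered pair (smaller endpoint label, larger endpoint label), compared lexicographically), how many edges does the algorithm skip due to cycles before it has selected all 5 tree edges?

Kruskal: consider edges lightest-first.
D—E (1): add. Components now {A} {B} {C} {D,E} {F}
A—E (2): add. Components now {A,D,E} {B} {C} {F}
C—D (3): add. Components now {A,C,D,E} {B} {F}
C—E (7): skip — C and E already connected.
E—F (9): add. Components now {A,C,D,E,F} {B}
B—E (10): add. Components now {A,B,C,D,E,F}
Edges rejected before the tree was complete: 1.

1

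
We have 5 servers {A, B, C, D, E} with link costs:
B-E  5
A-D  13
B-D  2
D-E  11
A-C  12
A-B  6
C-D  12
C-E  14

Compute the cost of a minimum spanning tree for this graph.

Sort edges by weight, then run Kruskal:
B-D (2): add — endpoints in different components.
B-E (5): add — endpoints in different components.
A-B (6): add — endpoints in different components.
D-E (11): skip — D and E already connected.
A-C (12): add — endpoints in different components.
MST edges: B-D, B-E, A-B, A-C; total weight 2+5+6+12 = 25.

25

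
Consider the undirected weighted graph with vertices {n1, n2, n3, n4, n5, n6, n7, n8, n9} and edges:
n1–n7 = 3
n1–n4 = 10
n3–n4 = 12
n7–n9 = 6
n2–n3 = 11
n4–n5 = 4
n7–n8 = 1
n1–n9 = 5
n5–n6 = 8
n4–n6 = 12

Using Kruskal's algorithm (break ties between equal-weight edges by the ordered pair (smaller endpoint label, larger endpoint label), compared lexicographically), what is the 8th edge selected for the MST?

Sort edges by weight, then run Kruskal:
n7–n8 (1): add — endpoints in different components.
n1–n7 (3): add — endpoints in different components.
n4–n5 (4): add — endpoints in different components.
n1–n9 (5): add — endpoints in different components.
n7–n9 (6): skip — n7 and n9 already connected.
n5–n6 (8): add — endpoints in different components.
n1–n4 (10): add — endpoints in different components.
n2–n3 (11): add — endpoints in different components.
n3–n4 (12): add — endpoints in different components.
The 8th edge added is n3–n4.

n3-n4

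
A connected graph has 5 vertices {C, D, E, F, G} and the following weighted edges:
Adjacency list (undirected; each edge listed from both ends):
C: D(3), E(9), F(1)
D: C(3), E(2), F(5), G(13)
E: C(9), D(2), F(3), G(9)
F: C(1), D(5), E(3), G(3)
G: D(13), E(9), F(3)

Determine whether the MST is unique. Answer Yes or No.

Kruskal: consider edges lightest-first.
C-F (1): add. Components now {C,F} {D} {E} {G}
D-E (2): add. Components now {C,F} {D,E} {G}
C-D (3): add. Components now {C,D,E,F} {G}
E-F (3): skip — E and F already connected.
F-G (3): add. Components now {C,D,E,F,G}
Non-tree edge E-F has weight 3, equal to the heaviest edge on its tree cycle — swapping gives another MST of the same weight. Not unique.

No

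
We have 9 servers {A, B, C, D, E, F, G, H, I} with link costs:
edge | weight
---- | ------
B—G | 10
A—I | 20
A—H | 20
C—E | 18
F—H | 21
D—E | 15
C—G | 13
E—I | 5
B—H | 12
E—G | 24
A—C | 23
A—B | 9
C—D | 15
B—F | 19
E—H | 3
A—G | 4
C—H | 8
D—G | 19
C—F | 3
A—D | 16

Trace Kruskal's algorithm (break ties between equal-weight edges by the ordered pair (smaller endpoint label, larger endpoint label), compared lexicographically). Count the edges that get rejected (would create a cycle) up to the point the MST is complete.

2

Sort edges by weight, then run Kruskal:
C—F (3): add — endpoints in different components.
E—H (3): add — endpoints in different components.
A—G (4): add — endpoints in different components.
E—I (5): add — endpoints in different components.
C—H (8): add — endpoints in different components.
A—B (9): add — endpoints in different components.
B—G (10): skip — B and G already connected.
B—H (12): add — endpoints in different components.
C—G (13): skip — C and G already connected.
C—D (15): add — endpoints in different components.
Edges rejected before the tree was complete: 2.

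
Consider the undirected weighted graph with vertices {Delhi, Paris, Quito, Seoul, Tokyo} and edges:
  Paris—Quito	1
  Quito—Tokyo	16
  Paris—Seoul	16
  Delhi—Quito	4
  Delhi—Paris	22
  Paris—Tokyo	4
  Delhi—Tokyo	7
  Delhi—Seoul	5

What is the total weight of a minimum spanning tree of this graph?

14

Kruskal: consider edges lightest-first.
Paris—Quito (1): add. Components now {Paris,Quito} {Delhi} {Tokyo} {Seoul}
Delhi—Quito (4): add. Components now {Delhi,Paris,Quito} {Tokyo} {Seoul}
Paris—Tokyo (4): add. Components now {Delhi,Paris,Quito,Tokyo} {Seoul}
Delhi—Seoul (5): add. Components now {Delhi,Paris,Quito,Seoul,Tokyo}
MST edges: Paris—Quito, Delhi—Quito, Paris—Tokyo, Delhi—Seoul; total weight 1+4+4+5 = 14.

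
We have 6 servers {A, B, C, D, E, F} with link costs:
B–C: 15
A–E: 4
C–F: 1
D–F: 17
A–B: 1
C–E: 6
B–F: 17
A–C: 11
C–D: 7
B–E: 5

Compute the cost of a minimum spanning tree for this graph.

Sort edges by weight, then run Kruskal:
A–B (1): add — endpoints in different components.
C–F (1): add — endpoints in different components.
A–E (4): add — endpoints in different components.
B–E (5): skip — B and E already connected.
C–E (6): add — endpoints in different components.
C–D (7): add — endpoints in different components.
MST edges: A–B, C–F, A–E, C–E, C–D; total weight 1+1+4+6+7 = 19.

19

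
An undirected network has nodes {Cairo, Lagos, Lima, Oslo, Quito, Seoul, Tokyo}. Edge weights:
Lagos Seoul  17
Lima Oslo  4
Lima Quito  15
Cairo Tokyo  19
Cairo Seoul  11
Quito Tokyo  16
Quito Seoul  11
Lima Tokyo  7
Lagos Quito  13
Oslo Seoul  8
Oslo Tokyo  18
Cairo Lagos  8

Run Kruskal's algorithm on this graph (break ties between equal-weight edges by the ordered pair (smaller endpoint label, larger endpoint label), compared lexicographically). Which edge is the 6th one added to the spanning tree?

Sort edges by weight, then run Kruskal:
Lima Oslo (4): add. Components now {Tokyo} {Quito} {Seoul} {Cairo} {Lima,Oslo} {Lagos}
Lima Tokyo (7): add. Components now {Lima,Oslo,Tokyo} {Quito} {Seoul} {Cairo} {Lagos}
Cairo Lagos (8): add. Components now {Lima,Oslo,Tokyo} {Quito} {Seoul} {Cairo,Lagos}
Oslo Seoul (8): add. Components now {Lima,Oslo,Seoul,Tokyo} {Quito} {Cairo,Lagos}
Cairo Seoul (11): add. Components now {Cairo,Lagos,Lima,Oslo,Seoul,Tokyo} {Quito}
Quito Seoul (11): add. Components now {Cairo,Lagos,Lima,Oslo,Quito,Seoul,Tokyo}
The 6th edge added is Quito Seoul.

Quito-Seoul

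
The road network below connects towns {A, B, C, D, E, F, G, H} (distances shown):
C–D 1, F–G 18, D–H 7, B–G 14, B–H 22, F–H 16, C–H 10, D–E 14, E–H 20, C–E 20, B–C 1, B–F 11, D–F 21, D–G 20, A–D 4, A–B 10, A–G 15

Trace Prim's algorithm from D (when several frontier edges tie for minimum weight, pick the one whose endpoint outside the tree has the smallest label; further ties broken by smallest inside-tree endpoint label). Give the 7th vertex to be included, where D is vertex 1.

E

Prim's algorithm from D:
Step 1: cheapest edge leaving the tree is C–D (1); add C.
Step 2: cheapest edge leaving the tree is B–C (1); add B.
Step 3: cheapest edge leaving the tree is A–D (4); add A.
Step 4: cheapest edge leaving the tree is D–H (7); add H.
Step 5: cheapest edge leaving the tree is B–F (11); add F.
Step 6: cheapest edge leaving the tree is D–E (14); add E.
Step 7: cheapest edge leaving the tree is B–G (14); add G.
Vertex order: D, C, B, A, H, F, E, G. The 7th vertex is E.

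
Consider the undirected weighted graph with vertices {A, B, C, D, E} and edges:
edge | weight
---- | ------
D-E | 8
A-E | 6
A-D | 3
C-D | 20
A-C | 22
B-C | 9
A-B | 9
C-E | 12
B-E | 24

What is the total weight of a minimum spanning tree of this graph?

27

Prim's algorithm from B:
Step 1: frontier [A-B 9, B-C 9, B-E 24] → take A-B (9); add A.
Step 2: frontier [A-D 3, A-E 6, A-C 22, B-C 9, B-E 24] → take A-D (3); add D.
Step 3: frontier [A-E 6, A-C 22, B-C 9, B-E 24, D-E 8, C-D 20] → take A-E (6); add E.
Step 4: frontier [A-C 22, B-C 9, C-D 20, C-E 12] → take B-C (9); add C.
MST edges: A-B, A-D, A-E, B-C; total weight 9+3+6+9 = 27.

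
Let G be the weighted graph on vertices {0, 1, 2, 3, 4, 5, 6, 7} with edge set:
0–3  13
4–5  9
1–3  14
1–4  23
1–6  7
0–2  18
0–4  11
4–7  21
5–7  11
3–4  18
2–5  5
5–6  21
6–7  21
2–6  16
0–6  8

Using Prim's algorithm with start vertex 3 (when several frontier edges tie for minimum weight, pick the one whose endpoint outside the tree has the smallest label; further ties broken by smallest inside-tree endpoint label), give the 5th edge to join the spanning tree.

4-5

Grow the tree from 3 using Prim:
Step 1: cheapest edge leaving the tree is 0–3 (13); add 0.
Step 2: cheapest edge leaving the tree is 0–6 (8); add 6.
Step 3: cheapest edge leaving the tree is 1–6 (7); add 1.
Step 4: cheapest edge leaving the tree is 0–4 (11); add 4.
Step 5: cheapest edge leaving the tree is 4–5 (9); add 5.
Step 6: cheapest edge leaving the tree is 2–5 (5); add 2.
Step 7: cheapest edge leaving the tree is 5–7 (11); add 7.
The 5th edge added is 4–5.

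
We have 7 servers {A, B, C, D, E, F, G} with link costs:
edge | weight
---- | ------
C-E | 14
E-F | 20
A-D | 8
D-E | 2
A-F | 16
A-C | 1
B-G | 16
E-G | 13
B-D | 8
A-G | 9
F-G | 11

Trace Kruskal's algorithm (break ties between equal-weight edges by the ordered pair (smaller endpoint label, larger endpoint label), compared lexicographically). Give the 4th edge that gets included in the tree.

B-D

Sort edges by weight, then run Kruskal:
A-C (1): add — endpoints in different components.
D-E (2): add — endpoints in different components.
A-D (8): add — endpoints in different components.
B-D (8): add — endpoints in different components.
A-G (9): add — endpoints in different components.
F-G (11): add — endpoints in different components.
The 4th edge added is B-D.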